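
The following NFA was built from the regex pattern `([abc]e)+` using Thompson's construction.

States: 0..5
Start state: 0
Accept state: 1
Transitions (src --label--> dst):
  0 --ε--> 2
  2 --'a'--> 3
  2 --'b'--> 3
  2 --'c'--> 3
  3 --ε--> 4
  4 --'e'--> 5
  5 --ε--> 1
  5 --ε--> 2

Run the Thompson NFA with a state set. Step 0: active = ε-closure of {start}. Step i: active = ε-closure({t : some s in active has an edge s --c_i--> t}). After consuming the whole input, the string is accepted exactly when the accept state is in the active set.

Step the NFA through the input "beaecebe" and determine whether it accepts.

Answer: ACCEPT

Trace:
start: ε-closure({0}) = {0,2}
'b' @ 1: {3,4}
'e' @ 2: {1,2,5}  (accept∈set)
'a' @ 3: {3,4}
'e' @ 4: {1,2,5}  (accept∈set)
'c' @ 5: {3,4}
'e' @ 6: {1,2,5}  (accept∈set)
'b' @ 7: {3,4}
'e' @ 8: {1,2,5}  (accept∈set)
final: {1,2,5}; accept 1 in set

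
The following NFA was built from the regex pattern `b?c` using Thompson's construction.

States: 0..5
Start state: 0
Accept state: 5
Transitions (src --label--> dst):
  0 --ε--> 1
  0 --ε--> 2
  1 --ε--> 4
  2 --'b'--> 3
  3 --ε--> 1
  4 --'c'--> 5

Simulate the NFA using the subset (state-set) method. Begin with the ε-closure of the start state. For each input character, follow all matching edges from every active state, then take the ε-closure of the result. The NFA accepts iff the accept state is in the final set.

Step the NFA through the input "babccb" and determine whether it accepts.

Answer: REJECT

Trace:
initial (ε-close {0}): {0,1,2,4}
'b' @ 1: {1,3,4}
'a' @ 2: {}  — no active states
rest 'bccb' ignored (set empty)
final: {}; accept 5 not in set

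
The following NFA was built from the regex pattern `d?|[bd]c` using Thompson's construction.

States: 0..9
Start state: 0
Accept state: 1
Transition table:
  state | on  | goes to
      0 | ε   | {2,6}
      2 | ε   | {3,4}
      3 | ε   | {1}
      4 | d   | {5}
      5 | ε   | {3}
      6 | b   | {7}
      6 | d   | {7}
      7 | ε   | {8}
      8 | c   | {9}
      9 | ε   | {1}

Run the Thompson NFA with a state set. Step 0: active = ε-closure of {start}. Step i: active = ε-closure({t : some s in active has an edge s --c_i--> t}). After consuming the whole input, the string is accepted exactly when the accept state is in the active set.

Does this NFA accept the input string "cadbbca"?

Answer: REJECT

Steps:
start: ε-closure({0}) = {0,1,2,3,4,6}
'c' @ 1: {}  — state set empty
rest 'adbbca' ignored (set empty)
end set {} — state 1 not in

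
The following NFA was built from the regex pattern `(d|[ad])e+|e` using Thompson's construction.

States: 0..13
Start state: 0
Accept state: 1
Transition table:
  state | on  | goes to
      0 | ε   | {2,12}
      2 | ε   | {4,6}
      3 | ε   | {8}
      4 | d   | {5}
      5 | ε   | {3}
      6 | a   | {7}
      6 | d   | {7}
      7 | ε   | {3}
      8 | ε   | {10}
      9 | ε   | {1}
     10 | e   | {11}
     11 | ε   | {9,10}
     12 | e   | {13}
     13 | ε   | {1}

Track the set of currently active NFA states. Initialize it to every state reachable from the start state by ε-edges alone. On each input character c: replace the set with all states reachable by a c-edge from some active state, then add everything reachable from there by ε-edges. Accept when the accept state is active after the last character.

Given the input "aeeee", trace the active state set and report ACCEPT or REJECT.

S₀ = ε-closure({0}) = {0,2,4,6,12}
'a' @ 1: {3,7,8,10}
'e' @ 2: {1,9,10,11}  [accepting]
'e' @ 3: {1,9,10,11}  [accepting]
'e' @ 4: {1,9,10,11}  [accepting]
'e' @ 5: {1,9,10,11}  [accepting]
end set {1,9,10,11} — state 1 in

Answer: ACCEPT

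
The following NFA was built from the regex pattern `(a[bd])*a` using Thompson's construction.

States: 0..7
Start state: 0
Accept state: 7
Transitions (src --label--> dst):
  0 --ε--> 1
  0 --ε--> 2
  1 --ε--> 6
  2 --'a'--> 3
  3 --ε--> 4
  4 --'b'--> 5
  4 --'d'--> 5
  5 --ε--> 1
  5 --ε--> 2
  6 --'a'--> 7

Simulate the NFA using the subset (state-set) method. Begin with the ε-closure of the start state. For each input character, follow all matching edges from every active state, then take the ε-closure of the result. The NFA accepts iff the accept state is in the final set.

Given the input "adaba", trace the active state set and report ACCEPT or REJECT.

Answer: ACCEPT

Trace:
S₀ = ε-closure({0}) = {0,1,2,6}
'a' @ 1: {3,4,7}  (accept∈set)
'd' @ 2: {1,2,5,6}
'a' @ 3: {3,4,7}  (accept∈set)
'b' @ 4: {1,2,5,6}
'a' @ 5: {3,4,7}  (accept∈set)
final: {3,4,7}; accept 7 in set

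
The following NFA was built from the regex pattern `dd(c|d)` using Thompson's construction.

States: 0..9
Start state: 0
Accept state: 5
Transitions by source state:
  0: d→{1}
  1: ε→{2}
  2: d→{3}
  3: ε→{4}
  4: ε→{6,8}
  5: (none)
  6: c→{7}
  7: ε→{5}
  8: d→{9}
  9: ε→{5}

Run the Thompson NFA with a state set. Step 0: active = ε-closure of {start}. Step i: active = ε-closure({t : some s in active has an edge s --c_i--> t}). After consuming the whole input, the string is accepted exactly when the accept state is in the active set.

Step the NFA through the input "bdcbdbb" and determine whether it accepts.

start: ε-closure({0}) = {0}
'b' @ 1: {}  — state set empty
rest 'dcbdbb' ignored (set empty)
end set {} — state 5 not in

Answer: REJECT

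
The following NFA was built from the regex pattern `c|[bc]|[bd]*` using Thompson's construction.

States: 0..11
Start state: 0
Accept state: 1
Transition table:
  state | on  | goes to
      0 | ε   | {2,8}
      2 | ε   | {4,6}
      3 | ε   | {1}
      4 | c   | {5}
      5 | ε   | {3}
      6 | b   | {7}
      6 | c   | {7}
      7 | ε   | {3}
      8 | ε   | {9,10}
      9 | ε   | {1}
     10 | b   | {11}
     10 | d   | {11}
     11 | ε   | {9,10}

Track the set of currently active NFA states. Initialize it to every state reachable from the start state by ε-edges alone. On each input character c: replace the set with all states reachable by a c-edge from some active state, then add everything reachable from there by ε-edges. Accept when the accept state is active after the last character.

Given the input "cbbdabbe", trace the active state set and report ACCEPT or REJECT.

Answer: REJECT

Derivation:
initial (ε-close {0}): {0,1,2,4,6,8,9,10}
'c' @ 1: {1,3,5,7}  [accepting]
'b' @ 2: {}  — dead — no transitions
rest 'bdabbe' ignored (set empty)
after full input: {}  (accept=1 not in)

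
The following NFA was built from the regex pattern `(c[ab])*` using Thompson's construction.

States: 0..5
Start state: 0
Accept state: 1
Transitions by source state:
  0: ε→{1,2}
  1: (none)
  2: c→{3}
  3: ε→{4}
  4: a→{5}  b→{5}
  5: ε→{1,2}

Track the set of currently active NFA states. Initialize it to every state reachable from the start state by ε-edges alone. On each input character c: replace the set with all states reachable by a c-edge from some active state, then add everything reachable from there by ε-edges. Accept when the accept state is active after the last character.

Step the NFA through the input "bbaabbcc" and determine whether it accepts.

S₀ = ε-closure({0}) = {0,1,2}
'b' @ 1: {}  — state set empty
rest 'baabbcc' ignored (set empty)
end set {} — state 1 not in

Answer: REJECT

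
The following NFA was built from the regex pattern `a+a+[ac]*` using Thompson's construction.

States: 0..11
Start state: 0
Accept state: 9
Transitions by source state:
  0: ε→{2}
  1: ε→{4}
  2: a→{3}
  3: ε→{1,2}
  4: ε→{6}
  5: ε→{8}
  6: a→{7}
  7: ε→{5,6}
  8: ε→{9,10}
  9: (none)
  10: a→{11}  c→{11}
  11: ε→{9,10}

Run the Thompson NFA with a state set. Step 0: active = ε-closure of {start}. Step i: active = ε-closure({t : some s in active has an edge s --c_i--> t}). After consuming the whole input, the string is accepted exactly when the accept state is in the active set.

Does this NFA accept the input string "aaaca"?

start: ε-closure({0}) = {0,2}
'a' @ 1: {1,2,3,4,6}
'a' @ 2: {1,2,3,4,5,6,7,8,9,10}  ✓accept
'a' @ 3: {1,2,3,4,5,6,7,8,9,10,11}  ✓accept
'c' @ 4: {9,10,11}  ✓accept
'a' @ 5: {9,10,11}  ✓accept
final: {9,10,11}; accept 9 in set

Answer: ACCEPT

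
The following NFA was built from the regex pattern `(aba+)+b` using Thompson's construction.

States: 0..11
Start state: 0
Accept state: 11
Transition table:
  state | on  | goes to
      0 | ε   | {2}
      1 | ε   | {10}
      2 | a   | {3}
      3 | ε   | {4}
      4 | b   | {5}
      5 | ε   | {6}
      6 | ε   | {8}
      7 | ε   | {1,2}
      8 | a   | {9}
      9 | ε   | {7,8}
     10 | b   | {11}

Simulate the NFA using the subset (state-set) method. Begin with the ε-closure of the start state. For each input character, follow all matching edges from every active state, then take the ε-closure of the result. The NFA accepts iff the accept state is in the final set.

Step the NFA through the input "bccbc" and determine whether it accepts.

Answer: REJECT

Steps:
initial (ε-close {0}): {0,2}
'b' @ 1: {}  — state set empty
rest 'ccbc' ignored (set empty)
end set {} — state 11 not in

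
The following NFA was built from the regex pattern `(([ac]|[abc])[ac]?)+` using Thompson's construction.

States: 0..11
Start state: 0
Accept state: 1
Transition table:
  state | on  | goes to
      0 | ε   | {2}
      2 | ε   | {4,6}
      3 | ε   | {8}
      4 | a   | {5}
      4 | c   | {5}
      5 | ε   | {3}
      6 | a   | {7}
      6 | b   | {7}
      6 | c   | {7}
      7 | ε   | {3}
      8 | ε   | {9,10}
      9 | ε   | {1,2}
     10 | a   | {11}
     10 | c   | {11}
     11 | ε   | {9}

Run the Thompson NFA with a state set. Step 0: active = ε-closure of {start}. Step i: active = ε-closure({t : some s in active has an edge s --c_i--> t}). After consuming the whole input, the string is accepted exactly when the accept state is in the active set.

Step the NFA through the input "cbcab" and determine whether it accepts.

initial (ε-close {0}): {0,2,4,6}
'c' @ 1: {1,2,3,4,5,6,7,8,9,10}  ✓accept
'b' @ 2: {1,2,3,4,6,7,8,9,10}  ✓accept
'c' @ 3: {1,2,3,4,5,6,7,8,9,10,11}  ✓accept
'a' @ 4: {1,2,3,4,5,6,7,8,9,10,11}  ✓accept
'b' @ 5: {1,2,3,4,6,7,8,9,10}  ✓accept
after full input: {1,2,3,4,6,7,8,9,10}  (accept=1 in)

Answer: ACCEPT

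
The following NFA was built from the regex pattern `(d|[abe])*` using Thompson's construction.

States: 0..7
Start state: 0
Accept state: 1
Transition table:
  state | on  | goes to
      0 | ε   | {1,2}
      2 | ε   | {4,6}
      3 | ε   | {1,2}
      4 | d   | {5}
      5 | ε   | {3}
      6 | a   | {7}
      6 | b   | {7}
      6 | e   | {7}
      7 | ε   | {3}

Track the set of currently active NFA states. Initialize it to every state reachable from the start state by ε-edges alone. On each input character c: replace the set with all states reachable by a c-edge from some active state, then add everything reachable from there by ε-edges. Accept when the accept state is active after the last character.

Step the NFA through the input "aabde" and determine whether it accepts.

initial (ε-close {0}): {0,1,2,4,6}
'a' @ 1: {1,2,3,4,6,7}  (accept∈set)
'a' @ 2: {1,2,3,4,6,7}  (accept∈set)
'b' @ 3: {1,2,3,4,6,7}  (accept∈set)
'd' @ 4: {1,2,3,4,5,6}  (accept∈set)
'e' @ 5: {1,2,3,4,6,7}  (accept∈set)
after full input: {1,2,3,4,6,7}  (accept=1 in)

Answer: ACCEPT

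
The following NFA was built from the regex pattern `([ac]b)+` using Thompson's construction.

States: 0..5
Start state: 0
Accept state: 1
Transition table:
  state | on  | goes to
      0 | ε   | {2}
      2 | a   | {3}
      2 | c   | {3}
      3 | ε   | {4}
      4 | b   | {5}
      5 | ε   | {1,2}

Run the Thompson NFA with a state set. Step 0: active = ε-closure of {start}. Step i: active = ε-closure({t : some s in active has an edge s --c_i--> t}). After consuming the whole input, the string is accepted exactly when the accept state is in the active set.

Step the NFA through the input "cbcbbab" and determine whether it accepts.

Answer: REJECT

Derivation:
S₀ = ε-closure({0}) = {0,2}
'c' @ 1: {3,4}
'b' @ 2: {1,2,5}  ✓accept
'c' @ 3: {3,4}
'b' @ 4: {1,2,5}  ✓accept
'b' @ 5: {}  — no active states
rest 'ab' ignored (set empty)
after full input: {}  (accept=1 not in)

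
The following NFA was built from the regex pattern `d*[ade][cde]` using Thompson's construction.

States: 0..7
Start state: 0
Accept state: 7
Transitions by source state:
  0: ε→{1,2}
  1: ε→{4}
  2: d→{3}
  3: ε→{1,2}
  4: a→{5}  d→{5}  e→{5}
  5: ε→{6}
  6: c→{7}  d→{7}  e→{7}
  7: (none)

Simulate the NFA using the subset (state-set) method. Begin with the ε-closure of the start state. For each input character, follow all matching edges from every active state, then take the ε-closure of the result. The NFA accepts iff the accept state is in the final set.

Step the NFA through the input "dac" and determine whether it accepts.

Answer: ACCEPT

Steps:
initial (ε-close {0}): {0,1,2,4}
'd' @ 1: {1,2,3,4,5,6}
'a' @ 2: {5,6}
'c' @ 3: {7}  [accepting]
final: {7}; accept 7 in set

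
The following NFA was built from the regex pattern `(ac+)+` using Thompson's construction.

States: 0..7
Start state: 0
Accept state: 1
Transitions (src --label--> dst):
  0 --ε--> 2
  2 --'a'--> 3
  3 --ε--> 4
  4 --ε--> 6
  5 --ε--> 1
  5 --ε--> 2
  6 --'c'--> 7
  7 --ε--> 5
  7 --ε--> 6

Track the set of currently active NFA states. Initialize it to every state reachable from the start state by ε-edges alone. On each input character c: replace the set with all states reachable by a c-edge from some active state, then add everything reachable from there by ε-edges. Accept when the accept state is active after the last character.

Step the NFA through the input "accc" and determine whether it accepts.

initial (ε-close {0}): {0,2}
'a' @ 1: {3,4,6}
'c' @ 2: {1,2,5,6,7}  [accepting]
'c' @ 3: {1,2,5,6,7}  [accepting]
'c' @ 4: {1,2,5,6,7}  [accepting]
after full input: {1,2,5,6,7}  (accept=1 in)

Answer: ACCEPT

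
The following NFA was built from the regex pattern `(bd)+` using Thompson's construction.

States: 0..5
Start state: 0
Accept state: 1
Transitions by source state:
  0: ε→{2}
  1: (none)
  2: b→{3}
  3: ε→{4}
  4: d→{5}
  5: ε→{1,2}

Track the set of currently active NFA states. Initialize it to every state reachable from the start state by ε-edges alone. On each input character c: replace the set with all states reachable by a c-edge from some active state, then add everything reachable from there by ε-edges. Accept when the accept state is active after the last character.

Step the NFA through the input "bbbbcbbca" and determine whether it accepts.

S₀ = ε-closure({0}) = {0,2}
'b' @ 1: {3,4}
'b' @ 2: {}  — state set empty
rest 'bbcbbca' ignored (set empty)
final: {}; accept 1 not in set

Answer: REJECT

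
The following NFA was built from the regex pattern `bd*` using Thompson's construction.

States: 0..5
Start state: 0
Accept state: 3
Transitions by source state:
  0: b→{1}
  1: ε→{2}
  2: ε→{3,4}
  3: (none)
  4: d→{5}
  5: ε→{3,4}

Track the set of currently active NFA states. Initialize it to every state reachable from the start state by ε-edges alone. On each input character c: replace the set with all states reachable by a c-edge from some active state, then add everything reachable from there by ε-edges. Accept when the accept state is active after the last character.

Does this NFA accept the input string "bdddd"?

Answer: ACCEPT

Steps:
initial (ε-close {0}): {0}
'b' @ 1: {1,2,3,4}  [accepting]
'd' @ 2: {3,4,5}  [accepting]
'd' @ 3: {3,4,5}  [accepting]
'd' @ 4: {3,4,5}  [accepting]
'd' @ 5: {3,4,5}  [accepting]
after full input: {3,4,5}  (accept=3 in)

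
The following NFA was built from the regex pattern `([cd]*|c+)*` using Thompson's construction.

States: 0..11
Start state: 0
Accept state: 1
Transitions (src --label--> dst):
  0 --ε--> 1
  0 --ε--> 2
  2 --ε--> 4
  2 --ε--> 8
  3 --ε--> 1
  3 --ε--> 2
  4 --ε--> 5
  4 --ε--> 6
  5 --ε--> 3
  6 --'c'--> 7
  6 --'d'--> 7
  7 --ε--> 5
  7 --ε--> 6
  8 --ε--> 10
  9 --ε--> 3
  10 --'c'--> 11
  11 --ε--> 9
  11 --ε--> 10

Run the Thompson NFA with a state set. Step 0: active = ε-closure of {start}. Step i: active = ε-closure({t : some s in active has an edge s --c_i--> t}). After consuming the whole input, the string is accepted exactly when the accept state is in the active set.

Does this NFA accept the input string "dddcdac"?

start: ε-closure({0}) = {0,1,2,3,4,5,6,8,10}
'd' @ 1: {1,2,3,4,5,6,7,8,10}  [accepting]
'd' @ 2: {1,2,3,4,5,6,7,8,10}  [accepting]
'd' @ 3: {1,2,3,4,5,6,7,8,10}  [accepting]
'c' @ 4: {1,2,3,4,5,6,7,8,9,10,11}  [accepting]
'd' @ 5: {1,2,3,4,5,6,7,8,10}  [accepting]
'a' @ 6: {}  — dead — no transitions
rest 'c' ignored (set empty)
end set {} — state 1 not in

Answer: REJECT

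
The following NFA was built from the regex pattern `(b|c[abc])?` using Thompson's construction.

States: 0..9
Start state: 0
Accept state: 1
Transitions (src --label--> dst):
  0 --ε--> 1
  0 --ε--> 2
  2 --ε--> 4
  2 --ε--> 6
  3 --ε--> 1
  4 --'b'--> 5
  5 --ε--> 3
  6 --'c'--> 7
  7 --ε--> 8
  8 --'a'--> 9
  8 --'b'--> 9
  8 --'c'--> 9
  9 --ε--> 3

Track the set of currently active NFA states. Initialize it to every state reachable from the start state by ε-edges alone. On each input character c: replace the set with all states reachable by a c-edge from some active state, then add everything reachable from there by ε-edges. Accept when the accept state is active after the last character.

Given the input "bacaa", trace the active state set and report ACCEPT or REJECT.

initial (ε-close {0}): {0,1,2,4,6}
'b' @ 1: {1,3,5}  (accept∈set)
'a' @ 2: {}  — dead — no transitions
rest 'caa' ignored (set empty)
after full input: {}  (accept=1 not in)

Answer: REJECT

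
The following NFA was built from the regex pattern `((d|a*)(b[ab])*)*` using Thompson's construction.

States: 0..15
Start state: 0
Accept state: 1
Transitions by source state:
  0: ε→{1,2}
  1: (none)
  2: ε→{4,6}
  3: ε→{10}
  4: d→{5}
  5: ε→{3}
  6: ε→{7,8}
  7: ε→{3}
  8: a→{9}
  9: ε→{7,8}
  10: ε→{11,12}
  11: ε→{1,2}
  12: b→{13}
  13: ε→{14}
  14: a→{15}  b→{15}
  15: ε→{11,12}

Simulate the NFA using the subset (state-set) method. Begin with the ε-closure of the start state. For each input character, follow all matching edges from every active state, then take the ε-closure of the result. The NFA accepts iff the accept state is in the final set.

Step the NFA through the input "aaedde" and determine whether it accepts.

start: ε-closure({0}) = {0,1,2,3,4,6,7,8,10,11,12}
'a' @ 1: {1,2,3,4,6,7,8,9,10,11,12}  (accept∈set)
'a' @ 2: {1,2,3,4,6,7,8,9,10,11,12}  (accept∈set)
'e' @ 3: {}  — no active states
rest 'dde' ignored (set empty)
end set {} — state 1 not in

Answer: REJECT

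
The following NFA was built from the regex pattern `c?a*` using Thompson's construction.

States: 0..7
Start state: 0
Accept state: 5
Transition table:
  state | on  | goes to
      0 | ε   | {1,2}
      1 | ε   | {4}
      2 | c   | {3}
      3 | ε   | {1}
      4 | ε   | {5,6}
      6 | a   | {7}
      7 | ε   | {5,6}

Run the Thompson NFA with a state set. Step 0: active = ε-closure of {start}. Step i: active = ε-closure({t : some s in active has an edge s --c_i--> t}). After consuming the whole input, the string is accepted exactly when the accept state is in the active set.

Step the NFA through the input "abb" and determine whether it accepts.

S₀ = ε-closure({0}) = {0,1,2,4,5,6}
'a' @ 1: {5,6,7}  (accept∈set)
'b' @ 2: {}  — no active states
rest 'b' ignored (set empty)
end set {} — state 5 not in

Answer: REJECT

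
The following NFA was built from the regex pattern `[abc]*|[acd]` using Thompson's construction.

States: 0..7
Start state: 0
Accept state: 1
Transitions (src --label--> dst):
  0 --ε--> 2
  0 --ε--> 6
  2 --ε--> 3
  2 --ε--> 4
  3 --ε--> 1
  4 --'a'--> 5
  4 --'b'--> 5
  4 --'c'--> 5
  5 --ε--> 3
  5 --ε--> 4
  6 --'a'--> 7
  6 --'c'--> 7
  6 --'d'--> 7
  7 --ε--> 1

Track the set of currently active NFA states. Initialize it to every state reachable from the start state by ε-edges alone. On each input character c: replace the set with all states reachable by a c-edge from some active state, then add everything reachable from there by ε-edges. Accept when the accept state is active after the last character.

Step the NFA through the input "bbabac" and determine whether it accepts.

Answer: ACCEPT

Derivation:
initial (ε-close {0}): {0,1,2,3,4,6}
'b' @ 1: {1,3,4,5}  (accept∈set)
'b' @ 2: {1,3,4,5}  (accept∈set)
'a' @ 3: {1,3,4,5}  (accept∈set)
'b' @ 4: {1,3,4,5}  (accept∈set)
'a' @ 5: {1,3,4,5}  (accept∈set)
'c' @ 6: {1,3,4,5}  (accept∈set)
after full input: {1,3,4,5}  (accept=1 in)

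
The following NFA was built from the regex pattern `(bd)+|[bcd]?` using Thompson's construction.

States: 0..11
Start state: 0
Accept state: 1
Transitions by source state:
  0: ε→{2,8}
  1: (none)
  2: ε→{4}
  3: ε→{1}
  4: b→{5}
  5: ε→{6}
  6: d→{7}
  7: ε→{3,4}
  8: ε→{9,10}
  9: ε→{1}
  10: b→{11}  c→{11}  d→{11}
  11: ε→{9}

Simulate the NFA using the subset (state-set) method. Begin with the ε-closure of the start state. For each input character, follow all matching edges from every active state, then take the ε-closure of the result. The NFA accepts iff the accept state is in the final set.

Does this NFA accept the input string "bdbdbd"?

start: ε-closure({0}) = {0,1,2,4,8,9,10}
'b' @ 1: {1,5,6,9,11}  ✓accept
'd' @ 2: {1,3,4,7}  ✓accept
'b' @ 3: {5,6}
'd' @ 4: {1,3,4,7}  ✓accept
'b' @ 5: {5,6}
'd' @ 6: {1,3,4,7}  ✓accept
final: {1,3,4,7}; accept 1 in set

Answer: ACCEPT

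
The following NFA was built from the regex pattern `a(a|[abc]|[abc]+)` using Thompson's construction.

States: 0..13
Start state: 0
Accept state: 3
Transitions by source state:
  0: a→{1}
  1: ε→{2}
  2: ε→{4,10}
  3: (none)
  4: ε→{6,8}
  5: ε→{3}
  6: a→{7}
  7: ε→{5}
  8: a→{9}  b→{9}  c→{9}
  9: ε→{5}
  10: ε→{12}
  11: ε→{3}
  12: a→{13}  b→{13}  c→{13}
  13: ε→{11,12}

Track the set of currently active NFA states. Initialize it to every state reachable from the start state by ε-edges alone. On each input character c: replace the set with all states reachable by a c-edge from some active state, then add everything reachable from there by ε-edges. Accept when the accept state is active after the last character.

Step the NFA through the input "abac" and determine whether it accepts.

initial (ε-close {0}): {0}
'a' @ 1: {1,2,4,6,8,10,12}
'b' @ 2: {3,5,9,11,12,13}  [accepting]
'a' @ 3: {3,11,12,13}  [accepting]
'c' @ 4: {3,11,12,13}  [accepting]
end set {3,11,12,13} — state 3 in

Answer: ACCEPT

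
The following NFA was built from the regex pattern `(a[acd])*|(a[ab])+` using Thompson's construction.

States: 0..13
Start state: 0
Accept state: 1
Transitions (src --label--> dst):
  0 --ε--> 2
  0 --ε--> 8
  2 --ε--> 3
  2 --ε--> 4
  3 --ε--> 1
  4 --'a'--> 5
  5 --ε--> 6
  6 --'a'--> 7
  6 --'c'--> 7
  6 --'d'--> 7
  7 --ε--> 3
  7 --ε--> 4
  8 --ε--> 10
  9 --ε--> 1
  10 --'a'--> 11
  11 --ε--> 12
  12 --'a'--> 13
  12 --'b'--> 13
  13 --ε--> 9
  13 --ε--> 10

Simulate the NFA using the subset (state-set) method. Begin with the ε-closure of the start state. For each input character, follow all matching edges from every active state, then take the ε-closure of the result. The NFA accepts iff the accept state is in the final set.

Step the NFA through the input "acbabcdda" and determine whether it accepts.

S₀ = ε-closure({0}) = {0,1,2,3,4,8,10}
'a' @ 1: {5,6,11,12}
'c' @ 2: {1,3,4,7}  [accepting]
'b' @ 3: {}  — state set empty
rest 'abcdda' ignored (set empty)
final: {}; accept 1 not in set

Answer: REJECT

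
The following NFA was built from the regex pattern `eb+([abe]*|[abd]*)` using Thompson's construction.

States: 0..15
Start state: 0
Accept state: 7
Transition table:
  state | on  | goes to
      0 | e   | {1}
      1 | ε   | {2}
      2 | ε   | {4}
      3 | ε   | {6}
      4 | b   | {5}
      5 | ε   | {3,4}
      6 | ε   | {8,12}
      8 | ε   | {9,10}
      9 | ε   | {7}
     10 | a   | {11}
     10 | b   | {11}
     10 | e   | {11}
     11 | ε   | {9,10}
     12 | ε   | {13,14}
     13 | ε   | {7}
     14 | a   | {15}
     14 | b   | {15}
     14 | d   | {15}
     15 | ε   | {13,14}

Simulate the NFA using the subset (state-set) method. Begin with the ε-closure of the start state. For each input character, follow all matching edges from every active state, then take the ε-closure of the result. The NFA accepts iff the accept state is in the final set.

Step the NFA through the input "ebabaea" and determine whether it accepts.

S₀ = ε-closure({0}) = {0}
'e' @ 1: {1,2,4}
'b' @ 2: {3,4,5,6,7,8,9,10,12,13,14}  ✓accept
'a' @ 3: {7,9,10,11,13,14,15}  ✓accept
'b' @ 4: {7,9,10,11,13,14,15}  ✓accept
'a' @ 5: {7,9,10,11,13,14,15}  ✓accept
'e' @ 6: {7,9,10,11}  ✓accept
'a' @ 7: {7,9,10,11}  ✓accept
end set {7,9,10,11} — state 7 in

Answer: ACCEPT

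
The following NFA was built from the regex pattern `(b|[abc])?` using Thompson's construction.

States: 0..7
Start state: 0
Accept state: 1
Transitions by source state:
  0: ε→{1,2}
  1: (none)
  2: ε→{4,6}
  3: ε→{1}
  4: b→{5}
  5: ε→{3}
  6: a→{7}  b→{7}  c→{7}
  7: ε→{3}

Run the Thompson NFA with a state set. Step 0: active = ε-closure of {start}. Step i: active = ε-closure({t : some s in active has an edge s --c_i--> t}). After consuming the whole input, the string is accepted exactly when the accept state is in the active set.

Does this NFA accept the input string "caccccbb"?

initial (ε-close {0}): {0,1,2,4,6}
'c' @ 1: {1,3,7}  [accepting]
'a' @ 2: {}  — no active states
rest 'ccccbb' ignored (set empty)
after full input: {}  (accept=1 not in)

Answer: REJECT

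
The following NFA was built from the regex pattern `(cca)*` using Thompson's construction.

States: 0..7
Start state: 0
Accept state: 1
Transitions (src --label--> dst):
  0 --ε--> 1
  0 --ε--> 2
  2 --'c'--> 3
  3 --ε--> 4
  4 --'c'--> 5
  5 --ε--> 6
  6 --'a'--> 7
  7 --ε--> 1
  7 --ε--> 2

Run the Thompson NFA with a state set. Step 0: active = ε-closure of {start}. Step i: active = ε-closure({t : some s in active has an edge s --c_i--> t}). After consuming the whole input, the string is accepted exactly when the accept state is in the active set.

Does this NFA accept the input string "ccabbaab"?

Answer: REJECT

Trace:
S₀ = ε-closure({0}) = {0,1,2}
'c' @ 1: {3,4}
'c' @ 2: {5,6}
'a' @ 3: {1,2,7}  ✓accept
'b' @ 4: {}  — no active states
rest 'baab' ignored (set empty)
end set {} — state 1 not in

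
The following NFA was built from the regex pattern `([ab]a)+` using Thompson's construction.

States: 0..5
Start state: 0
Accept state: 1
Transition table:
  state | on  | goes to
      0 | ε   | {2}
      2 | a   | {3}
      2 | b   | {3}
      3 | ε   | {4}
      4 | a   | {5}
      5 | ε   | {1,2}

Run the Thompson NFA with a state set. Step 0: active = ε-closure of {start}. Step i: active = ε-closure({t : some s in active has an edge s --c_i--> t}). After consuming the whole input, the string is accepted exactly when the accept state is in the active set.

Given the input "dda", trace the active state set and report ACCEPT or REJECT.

start: ε-closure({0}) = {0,2}
'd' @ 1: {}  — no active states
rest 'da' ignored (set empty)
final: {}; accept 1 not in set

Answer: REJECT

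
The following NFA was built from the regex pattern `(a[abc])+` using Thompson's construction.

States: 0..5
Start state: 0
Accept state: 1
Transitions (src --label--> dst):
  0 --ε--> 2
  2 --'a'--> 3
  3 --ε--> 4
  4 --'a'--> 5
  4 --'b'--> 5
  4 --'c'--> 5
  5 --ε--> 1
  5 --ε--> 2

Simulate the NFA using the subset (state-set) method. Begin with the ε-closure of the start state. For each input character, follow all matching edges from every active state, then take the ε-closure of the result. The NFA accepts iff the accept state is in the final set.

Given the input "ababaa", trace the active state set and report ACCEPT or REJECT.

start: ε-closure({0}) = {0,2}
'a' @ 1: {3,4}
'b' @ 2: {1,2,5}  ✓accept
'a' @ 3: {3,4}
'b' @ 4: {1,2,5}  ✓accept
'a' @ 5: {3,4}
'a' @ 6: {1,2,5}  ✓accept
after full input: {1,2,5}  (accept=1 in)

Answer: ACCEPT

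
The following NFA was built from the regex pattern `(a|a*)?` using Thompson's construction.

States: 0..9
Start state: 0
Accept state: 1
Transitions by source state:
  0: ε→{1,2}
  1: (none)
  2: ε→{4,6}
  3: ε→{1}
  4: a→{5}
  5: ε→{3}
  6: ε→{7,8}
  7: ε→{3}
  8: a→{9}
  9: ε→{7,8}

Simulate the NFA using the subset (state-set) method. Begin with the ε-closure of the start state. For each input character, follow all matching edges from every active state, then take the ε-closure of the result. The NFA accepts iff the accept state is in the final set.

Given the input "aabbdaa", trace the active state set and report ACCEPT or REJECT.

S₀ = ε-closure({0}) = {0,1,2,3,4,6,7,8}
'a' @ 1: {1,3,5,7,8,9}  ✓accept
'a' @ 2: {1,3,7,8,9}  ✓accept
'b' @ 3: {}  — dead — no transitions
rest 'bdaa' ignored (set empty)
end set {} — state 1 not in

Answer: REJECT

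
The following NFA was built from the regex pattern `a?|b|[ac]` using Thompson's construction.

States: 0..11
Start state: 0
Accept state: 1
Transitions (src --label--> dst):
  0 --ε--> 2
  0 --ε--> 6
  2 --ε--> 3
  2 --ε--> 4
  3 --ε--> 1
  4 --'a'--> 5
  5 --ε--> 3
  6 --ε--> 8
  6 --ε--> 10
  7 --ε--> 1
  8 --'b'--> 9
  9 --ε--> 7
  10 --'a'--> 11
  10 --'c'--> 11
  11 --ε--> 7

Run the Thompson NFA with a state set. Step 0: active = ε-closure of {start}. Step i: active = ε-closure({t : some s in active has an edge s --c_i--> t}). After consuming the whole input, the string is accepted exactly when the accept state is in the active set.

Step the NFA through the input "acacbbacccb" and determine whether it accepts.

start: ε-closure({0}) = {0,1,2,3,4,6,8,10}
'a' @ 1: {1,3,5,7,11}  (accept∈set)
'c' @ 2: {}  — dead — no transitions
rest 'acbbacccb' ignored (set empty)
end set {} — state 1 not in

Answer: REJECT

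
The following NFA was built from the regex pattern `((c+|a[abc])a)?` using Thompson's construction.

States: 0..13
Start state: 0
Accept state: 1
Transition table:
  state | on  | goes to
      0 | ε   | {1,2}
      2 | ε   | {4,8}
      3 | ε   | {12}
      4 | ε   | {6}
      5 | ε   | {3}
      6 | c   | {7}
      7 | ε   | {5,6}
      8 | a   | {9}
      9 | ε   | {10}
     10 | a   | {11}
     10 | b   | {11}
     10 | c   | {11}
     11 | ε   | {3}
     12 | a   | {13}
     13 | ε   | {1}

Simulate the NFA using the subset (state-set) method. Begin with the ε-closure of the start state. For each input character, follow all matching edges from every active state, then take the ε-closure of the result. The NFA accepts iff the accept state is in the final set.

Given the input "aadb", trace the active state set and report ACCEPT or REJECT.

initial (ε-close {0}): {0,1,2,4,6,8}
'a' @ 1: {9,10}
'a' @ 2: {3,11,12}
'd' @ 3: {}  — dead — no transitions
rest 'b' ignored (set empty)
final: {}; accept 1 not in set

Answer: REJECT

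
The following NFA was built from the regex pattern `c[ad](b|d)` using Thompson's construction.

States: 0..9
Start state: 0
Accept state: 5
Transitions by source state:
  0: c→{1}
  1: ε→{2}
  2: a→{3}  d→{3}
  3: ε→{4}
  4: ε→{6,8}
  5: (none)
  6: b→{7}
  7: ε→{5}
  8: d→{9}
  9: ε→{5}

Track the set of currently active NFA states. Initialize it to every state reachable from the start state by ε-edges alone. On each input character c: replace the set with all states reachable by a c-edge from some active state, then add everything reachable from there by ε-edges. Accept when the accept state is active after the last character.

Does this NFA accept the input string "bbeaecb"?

Answer: REJECT

Steps:
start: ε-closure({0}) = {0}
'b' @ 1: {}  — state set empty
rest 'beaecb' ignored (set empty)
final: {}; accept 5 not in set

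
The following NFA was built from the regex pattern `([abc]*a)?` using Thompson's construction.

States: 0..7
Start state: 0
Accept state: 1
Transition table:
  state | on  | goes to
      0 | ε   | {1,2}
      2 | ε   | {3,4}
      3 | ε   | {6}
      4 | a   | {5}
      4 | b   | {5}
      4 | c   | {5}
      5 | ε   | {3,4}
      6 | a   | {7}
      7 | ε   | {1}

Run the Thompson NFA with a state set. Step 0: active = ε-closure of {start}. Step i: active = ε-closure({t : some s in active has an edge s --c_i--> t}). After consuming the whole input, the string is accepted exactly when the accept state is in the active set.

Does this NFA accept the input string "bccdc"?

Answer: REJECT

Derivation:
initial (ε-close {0}): {0,1,2,3,4,6}
'b' @ 1: {3,4,5,6}
'c' @ 2: {3,4,5,6}
'c' @ 3: {3,4,5,6}
'd' @ 4: {}  — state set empty
rest 'c' ignored (set empty)
after full input: {}  (accept=1 not in)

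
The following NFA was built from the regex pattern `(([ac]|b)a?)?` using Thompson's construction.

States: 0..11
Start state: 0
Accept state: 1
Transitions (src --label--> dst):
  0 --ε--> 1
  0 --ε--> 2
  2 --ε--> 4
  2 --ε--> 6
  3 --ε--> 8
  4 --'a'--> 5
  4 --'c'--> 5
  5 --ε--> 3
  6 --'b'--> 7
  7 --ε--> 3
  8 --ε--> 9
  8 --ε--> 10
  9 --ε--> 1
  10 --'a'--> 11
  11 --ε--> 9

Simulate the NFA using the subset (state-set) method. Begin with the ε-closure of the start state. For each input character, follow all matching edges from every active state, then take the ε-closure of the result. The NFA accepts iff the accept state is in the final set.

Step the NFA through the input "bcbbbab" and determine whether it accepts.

Answer: REJECT

Trace:
start: ε-closure({0}) = {0,1,2,4,6}
'b' @ 1: {1,3,7,8,9,10}  ✓accept
'c' @ 2: {}  — state set empty
rest 'bbbab' ignored (set empty)
end set {} — state 1 not in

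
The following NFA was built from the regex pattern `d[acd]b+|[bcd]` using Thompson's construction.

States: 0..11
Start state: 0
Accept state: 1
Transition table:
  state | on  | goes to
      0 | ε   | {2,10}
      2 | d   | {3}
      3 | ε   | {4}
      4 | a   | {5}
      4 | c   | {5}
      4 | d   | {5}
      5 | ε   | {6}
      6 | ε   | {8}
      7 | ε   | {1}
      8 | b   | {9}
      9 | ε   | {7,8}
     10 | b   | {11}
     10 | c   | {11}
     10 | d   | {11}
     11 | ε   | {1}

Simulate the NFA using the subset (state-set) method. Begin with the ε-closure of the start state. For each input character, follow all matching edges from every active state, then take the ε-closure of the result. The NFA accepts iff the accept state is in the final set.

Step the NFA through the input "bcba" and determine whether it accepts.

Answer: REJECT

Derivation:
initial (ε-close {0}): {0,2,10}
'b' @ 1: {1,11}  [accepting]
'c' @ 2: {}  — dead — no transitions
rest 'ba' ignored (set empty)
after full input: {}  (accept=1 not in)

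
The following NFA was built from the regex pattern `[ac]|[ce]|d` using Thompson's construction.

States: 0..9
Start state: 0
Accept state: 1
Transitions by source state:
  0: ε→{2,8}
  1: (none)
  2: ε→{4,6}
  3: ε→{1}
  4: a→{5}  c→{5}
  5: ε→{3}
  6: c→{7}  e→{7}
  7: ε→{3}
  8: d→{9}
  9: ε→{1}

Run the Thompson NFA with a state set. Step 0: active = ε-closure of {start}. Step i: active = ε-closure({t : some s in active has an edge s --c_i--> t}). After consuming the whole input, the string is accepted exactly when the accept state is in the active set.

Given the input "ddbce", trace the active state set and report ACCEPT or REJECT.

start: ε-closure({0}) = {0,2,4,6,8}
'd' @ 1: {1,9}  (accept∈set)
'd' @ 2: {}  — state set empty
rest 'bce' ignored (set empty)
end set {} — state 1 not in

Answer: REJECT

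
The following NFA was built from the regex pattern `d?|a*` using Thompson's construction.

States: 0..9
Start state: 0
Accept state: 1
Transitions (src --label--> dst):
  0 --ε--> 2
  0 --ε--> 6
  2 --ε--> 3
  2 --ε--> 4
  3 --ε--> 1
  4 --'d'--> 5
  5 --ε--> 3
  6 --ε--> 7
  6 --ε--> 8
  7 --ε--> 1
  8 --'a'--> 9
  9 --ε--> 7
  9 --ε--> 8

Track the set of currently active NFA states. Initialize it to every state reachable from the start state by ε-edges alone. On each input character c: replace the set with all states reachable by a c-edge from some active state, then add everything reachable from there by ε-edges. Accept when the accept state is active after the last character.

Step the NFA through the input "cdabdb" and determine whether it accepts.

start: ε-closure({0}) = {0,1,2,3,4,6,7,8}
'c' @ 1: {}  — state set empty
rest 'dabdb' ignored (set empty)
after full input: {}  (accept=1 not in)

Answer: REJECT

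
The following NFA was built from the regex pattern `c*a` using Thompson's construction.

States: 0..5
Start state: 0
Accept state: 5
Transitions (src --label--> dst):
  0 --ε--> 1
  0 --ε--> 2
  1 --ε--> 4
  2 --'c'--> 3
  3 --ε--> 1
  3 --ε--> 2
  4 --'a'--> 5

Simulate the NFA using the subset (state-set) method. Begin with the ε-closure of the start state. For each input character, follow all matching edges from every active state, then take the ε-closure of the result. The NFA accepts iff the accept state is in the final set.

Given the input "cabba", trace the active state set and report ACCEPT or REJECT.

Answer: REJECT

Trace:
start: ε-closure({0}) = {0,1,2,4}
'c' @ 1: {1,2,3,4}
'a' @ 2: {5}  [accepting]
'b' @ 3: {}  — state set empty
rest 'ba' ignored (set empty)
after full input: {}  (accept=5 not in)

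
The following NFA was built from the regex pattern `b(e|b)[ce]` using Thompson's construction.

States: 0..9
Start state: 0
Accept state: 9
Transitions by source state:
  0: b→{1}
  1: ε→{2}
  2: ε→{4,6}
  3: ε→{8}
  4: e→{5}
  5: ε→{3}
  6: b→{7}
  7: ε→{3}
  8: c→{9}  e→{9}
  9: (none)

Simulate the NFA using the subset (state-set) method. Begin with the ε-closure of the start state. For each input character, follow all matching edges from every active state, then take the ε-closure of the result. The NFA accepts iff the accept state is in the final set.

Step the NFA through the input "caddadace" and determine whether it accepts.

start: ε-closure({0}) = {0}
'c' @ 1: {}  — dead — no transitions
rest 'addadace' ignored (set empty)
after full input: {}  (accept=9 not in)

Answer: REJECT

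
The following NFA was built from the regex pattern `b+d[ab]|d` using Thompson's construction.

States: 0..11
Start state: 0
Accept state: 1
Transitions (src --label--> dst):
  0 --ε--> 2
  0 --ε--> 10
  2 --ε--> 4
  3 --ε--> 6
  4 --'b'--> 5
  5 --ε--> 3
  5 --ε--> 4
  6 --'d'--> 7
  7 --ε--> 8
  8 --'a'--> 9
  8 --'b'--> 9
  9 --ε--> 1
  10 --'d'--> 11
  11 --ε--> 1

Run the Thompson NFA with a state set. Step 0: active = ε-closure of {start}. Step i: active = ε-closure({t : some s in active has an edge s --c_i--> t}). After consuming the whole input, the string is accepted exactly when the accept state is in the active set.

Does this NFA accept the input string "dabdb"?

initial (ε-close {0}): {0,2,4,10}
'd' @ 1: {1,11}  [accepting]
'a' @ 2: {}  — state set empty
rest 'bdb' ignored (set empty)
after full input: {}  (accept=1 not in)

Answer: REJECT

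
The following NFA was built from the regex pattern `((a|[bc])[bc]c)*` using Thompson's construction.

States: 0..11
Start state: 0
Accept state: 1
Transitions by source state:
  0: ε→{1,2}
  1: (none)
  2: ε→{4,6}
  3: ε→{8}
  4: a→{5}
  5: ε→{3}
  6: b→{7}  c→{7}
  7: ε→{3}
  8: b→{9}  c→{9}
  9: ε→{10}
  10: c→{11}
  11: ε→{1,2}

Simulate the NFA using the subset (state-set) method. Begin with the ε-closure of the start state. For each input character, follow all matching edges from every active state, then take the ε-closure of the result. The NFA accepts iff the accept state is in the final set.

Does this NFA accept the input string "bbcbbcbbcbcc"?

Answer: ACCEPT

Steps:
initial (ε-close {0}): {0,1,2,4,6}
'b' @ 1: {3,7,8}
'b' @ 2: {9,10}
'c' @ 3: {1,2,4,6,11}  [accepting]
'b' @ 4: {3,7,8}
'b' @ 5: {9,10}
'c' @ 6: {1,2,4,6,11}  [accepting]
'b' @ 7: {3,7,8}
'b' @ 8: {9,10}
'c' @ 9: {1,2,4,6,11}  [accepting]
'b' @ 10: {3,7,8}
'c' @ 11: {9,10}
'c' @ 12: {1,2,4,6,11}  [accepting]
end set {1,2,4,6,11} — state 1 in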